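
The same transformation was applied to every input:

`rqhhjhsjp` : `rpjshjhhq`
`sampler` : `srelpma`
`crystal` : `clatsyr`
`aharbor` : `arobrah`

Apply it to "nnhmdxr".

nrxdmhn

In each case the input is transformed by: move the first character to the end, then reverse the string.
Applying both steps to "nnhmdxr": "nhmdxrn", then "nrxdmhn".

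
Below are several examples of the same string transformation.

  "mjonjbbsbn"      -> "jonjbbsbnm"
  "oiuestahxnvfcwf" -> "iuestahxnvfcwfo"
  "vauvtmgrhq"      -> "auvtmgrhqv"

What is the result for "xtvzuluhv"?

tvzuluhvx

The transformation: move the first character to the end.
For "xtvzuluhv" the result is "tvzuluhvx".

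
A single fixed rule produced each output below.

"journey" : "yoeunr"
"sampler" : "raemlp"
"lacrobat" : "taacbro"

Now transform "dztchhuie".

ezituchh

Rule — take characters alternately from the front and the back (1st, last, 2nd, 2nd-last, ...), then delete the first character.
For "dztchhuie", step one produces "dezituchh"; step two turns that into "ezituchh".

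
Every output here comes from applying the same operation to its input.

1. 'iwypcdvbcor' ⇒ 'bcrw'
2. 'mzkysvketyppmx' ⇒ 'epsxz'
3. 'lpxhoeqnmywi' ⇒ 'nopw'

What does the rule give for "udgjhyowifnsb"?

Looking at the pairs, the operation is to keep one character in every 3, starting at position 2 (positions 2nd, 5th, 8th, ...), then sort the characters into alphabetical order.
On "udgjhyowifnsb": the first step gives "dhwn", and the second then gives "dhnw".

dhnw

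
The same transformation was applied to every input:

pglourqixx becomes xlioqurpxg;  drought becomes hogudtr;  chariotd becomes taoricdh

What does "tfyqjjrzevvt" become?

In each case the input is transformed by: take characters alternately from the front and the back (1st, last, 2nd, 2nd-last, ...), then move the first 3 characters to the end (rotate left by 3).
Working it through for "tfyqjjrzevvt": intermediate "ttfvyvqejzjr", final "vyvqejzjrttf".
(Check on "chariotd": → "cdhtaori" → "taoricdh" ✓)

vyvqejzjrttf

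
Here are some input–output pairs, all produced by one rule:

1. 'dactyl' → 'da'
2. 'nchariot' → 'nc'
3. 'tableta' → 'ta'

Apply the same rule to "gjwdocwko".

gj

Looking at the pairs, the operation is to keep only the first 2 characters.
For "gjwdocwko" the result is "gj".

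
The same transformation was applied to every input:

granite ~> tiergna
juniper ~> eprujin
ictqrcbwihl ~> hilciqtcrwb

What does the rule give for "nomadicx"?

dxconami

The transformation: swap each adjacent pair of characters (1↔2, 3↔4, ...), then move the last 3 characters to the front (rotate right by 3).
For "nomadicx", step one produces "onamidxc"; step two turns that into "dxconami".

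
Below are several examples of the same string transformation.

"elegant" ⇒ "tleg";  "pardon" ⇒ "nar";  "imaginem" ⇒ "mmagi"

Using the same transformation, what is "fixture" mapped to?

In each case the input is transformed by: swap the first and last characters, then delete the last 3 characters.
For "fixture", step one produces "eixturf"; step two turns that into "eixt".

eixt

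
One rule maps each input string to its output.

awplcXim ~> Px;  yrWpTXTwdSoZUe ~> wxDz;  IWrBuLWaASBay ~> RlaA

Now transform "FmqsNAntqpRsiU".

What's happening: keep one character in every 3, starting at position 3 (positions 3rd, 6th, 9th, ...), then flip the case of every letter.
For "FmqsNAntqpRsiU", step one produces "qAqs"; step two turns that into "QaQS".

QaQS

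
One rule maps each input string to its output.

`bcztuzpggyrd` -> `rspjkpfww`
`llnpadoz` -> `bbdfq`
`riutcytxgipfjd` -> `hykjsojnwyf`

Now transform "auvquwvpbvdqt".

What's happening: delete the last 3 characters, then shift every letter 10 places backward in the alphabet (wrapping around).
On "auvquwvpbvdqt": the first step gives "auvquwvpbv", and the second then gives "qklgkmlfrl".

qklgkmlfrl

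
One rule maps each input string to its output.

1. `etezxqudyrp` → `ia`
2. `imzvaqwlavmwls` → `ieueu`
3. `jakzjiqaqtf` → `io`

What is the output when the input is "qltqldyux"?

What's happening: shift every letter 9 places forward in the alphabet (wrapping around), then keep only the vowels.
"qltqldyux" → "zuczumhdg" → "uu".

uu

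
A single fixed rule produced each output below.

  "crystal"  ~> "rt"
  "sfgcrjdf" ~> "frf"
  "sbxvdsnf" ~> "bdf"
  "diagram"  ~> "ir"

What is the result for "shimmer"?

hm

Rule — keep one character in every 3, starting at position 2 (positions 2nd, 5th, 8th, ...).
So "shimmer" becomes "hm".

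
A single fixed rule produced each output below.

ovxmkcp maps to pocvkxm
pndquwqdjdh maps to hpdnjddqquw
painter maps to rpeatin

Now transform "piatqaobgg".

gpgibaotaq

In each case the input is transformed by: take characters alternately from the front and the back (1st, last, 2nd, 2nd-last, ...), then swap each adjacent pair of characters (1↔2, 3↔4, ...).
On "piatqaobgg" that produces "gpgibaotaq".
(Check on "painter": → "praeitn" → "rpeatin" ✓)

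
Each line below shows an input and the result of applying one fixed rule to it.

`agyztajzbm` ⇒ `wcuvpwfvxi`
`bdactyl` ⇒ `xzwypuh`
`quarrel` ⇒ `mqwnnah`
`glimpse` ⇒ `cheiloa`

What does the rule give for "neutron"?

The transformation: shift every letter 4 places backward in the alphabet (wrapping around).
For "neutron" the result is "jaqpnkj".

jaqpnkj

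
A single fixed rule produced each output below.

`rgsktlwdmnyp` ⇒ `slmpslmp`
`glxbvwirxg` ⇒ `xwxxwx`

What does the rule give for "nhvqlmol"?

In each case the input is transformed by: keep one character in every 3, starting at position 3 (positions 3rd, 6th, 9th, ...), then write the whole string twice.
"nhvqlmol" → "vm" → "vmvm".

vmvm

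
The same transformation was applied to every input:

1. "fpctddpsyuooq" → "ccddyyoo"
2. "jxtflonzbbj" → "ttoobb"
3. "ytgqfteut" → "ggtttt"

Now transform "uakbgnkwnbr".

kknnnn

Each output is the input with this applied: keep one character in every 3, starting at position 3 (positions 3rd, 6th, 9th, ...), then double every character.
For "uakbgnkwnbr" the result is "kknnnn".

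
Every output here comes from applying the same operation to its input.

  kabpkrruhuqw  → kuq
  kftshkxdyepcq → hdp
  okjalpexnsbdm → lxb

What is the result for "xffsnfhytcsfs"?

nys

In each case the input is transformed by: delete the first 2 characters, then keep one character in every 3, starting at position 3 (positions 3rd, 6th, 9th, ...).
On "xffsnfhytcsfs" that produces "nys".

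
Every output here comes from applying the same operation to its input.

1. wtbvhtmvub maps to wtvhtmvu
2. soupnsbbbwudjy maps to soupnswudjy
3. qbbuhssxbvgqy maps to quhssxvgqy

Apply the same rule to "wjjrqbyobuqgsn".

wjjrqyouqgsn

What's happening: remove every "b".
So "wjjrqbyobuqgsn" becomes "wjjrqyouqgsn".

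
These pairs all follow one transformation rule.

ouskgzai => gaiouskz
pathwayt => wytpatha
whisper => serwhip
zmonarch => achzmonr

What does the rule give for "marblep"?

bepmarl

Rule — move the last 3 characters to the front (rotate right by 3), then swap the first and last characters.
Applying both steps to "marblep": "lepmarb", then "bepmarl".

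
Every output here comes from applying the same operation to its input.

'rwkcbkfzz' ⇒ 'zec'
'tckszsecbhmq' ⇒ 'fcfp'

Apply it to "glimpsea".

The pattern: shift every letter 3 places forward in the alphabet (wrapping around), then keep one character in every 3, starting at position 2 (positions 2nd, 5th, 8th, ...).
"glimpsea" → "osd".

osd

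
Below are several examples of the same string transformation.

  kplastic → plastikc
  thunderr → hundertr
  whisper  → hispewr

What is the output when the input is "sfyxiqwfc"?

Each output is the input with this applied: swap the first and last characters, then move the first character to the end.
Applying that to "sfyxiqwfc" gives "fyxiqwfsc".

fyxiqwfsc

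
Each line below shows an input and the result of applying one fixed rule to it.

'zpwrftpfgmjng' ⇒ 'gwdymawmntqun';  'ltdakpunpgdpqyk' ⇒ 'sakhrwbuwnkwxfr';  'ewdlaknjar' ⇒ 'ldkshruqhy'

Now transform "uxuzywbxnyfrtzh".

Looking at the pairs, the operation is to shift every letter 7 places forward in the alphabet (wrapping around).
"uxuzywbxnyfrtzh" → "bebgfdieufmyago".

bebgfdieufmyago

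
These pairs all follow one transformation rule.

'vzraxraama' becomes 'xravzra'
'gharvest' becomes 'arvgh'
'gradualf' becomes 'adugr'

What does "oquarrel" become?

Looking at the pairs, the operation is to delete the last 3 characters, then move the last 3 characters to the front (rotate right by 3).
Starting from "oquarrel": after the first operation, "oquar"; after the second, "uaroq".

uaroq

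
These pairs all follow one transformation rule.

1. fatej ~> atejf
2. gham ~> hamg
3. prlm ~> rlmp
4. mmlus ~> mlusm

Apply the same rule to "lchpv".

Rule — move the first character to the end.
For "lchpv" the result is "chpvl".

chpvl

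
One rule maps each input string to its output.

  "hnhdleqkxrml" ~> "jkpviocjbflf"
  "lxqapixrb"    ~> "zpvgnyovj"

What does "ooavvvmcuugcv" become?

In each case the input is transformed by: shift every letter 2 places backward in the alphabet (wrapping around), then reverse the string.
Working it through for "ooavvvmcuugcv": intermediate "mmytttkasseat", final "taessaktttymm".
(Check on "hnhdleqkxrml": → "flfbjcoivpkj" → "jkpviocjbflf" ✓)

taessaktttymm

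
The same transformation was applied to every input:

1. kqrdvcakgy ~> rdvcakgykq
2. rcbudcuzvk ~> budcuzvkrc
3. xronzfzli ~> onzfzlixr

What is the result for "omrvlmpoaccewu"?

rvlmpoaccewuom

The rule is to move the first 2 characters to the end (rotate left by 2).
For "omrvlmpoaccewu" the result is "rvlmpoaccewuom".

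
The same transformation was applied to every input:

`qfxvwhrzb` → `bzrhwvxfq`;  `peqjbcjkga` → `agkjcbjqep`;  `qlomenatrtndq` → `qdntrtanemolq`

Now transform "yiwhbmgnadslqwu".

The rule is to reverse the string.
On "yiwhbmgnadslqwu" that produces "uwqlsdangmbhwiy".

uwqlsdangmbhwiy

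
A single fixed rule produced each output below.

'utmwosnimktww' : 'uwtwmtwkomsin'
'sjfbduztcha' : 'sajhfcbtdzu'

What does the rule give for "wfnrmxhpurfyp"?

wpfynfrrmuxph

In each case the input is transformed by: take characters alternately from the front and the back (1st, last, 2nd, 2nd-last, ...).
Doing the same to "wfnrmxhpurfyp": "wpfynfrrmuxph".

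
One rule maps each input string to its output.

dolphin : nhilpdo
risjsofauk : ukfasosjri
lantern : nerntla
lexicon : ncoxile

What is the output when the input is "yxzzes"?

Each output is the input with this applied: swap each adjacent pair of characters (1↔2, 3↔4, ...), then reverse the string.
"yxzzes" → "xyzzse" → "eszzyx".

eszzyx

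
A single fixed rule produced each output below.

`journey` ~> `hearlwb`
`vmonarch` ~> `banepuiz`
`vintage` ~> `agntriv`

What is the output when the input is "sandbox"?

What's happening: move the first 2 characters to the end (rotate left by 2), then shift every letter 13 places forward in the alphabet (wrapping around) — i.e. ROT13.
So "sandbox" becomes "aqobkfn".

aqobkfn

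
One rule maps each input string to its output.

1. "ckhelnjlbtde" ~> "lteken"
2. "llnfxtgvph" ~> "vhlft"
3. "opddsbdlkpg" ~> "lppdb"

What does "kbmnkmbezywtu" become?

What's happening: keep every other character starting from the second (positions 2nd, 4th, 6th, ...), then move the first 3 characters to the end (rotate left by 3).
Starting from "kbmnkmbezywtu": after the first operation, "bnmeyt"; after the second, "eytbnm".
(Check on "ckhelnjlbtde": → "kenlte" → "lteken" ✓)

eytbnm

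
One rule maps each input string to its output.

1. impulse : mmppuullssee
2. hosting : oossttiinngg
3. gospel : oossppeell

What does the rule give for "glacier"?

llaacciieerr

In each case the input is transformed by: double every character, then delete the first 2 characters.
On "glacier": the first step gives "ggllaacciieerr", and the second then gives "llaacciieerr".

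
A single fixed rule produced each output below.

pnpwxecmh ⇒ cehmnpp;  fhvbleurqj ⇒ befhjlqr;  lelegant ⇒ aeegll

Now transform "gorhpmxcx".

The pattern: sort the characters into alphabetical order, then delete the last 2 characters.
Doing the same to "gorhpmxcx": "cghmopr".
(Check on "fhvbleurqj": → "befhjlqruv" → "befhjlqr" ✓)

cghmopr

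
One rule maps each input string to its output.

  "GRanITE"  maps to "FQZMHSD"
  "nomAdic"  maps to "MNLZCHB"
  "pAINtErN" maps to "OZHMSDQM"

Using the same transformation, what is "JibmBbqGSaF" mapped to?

What's happening: shift every letter 1 place backward in the alphabet (wrapping around), then convert every letter to uppercase.
Starting from "JibmBbqGSaF": after the first operation, "IhalAapFRzE"; after the second, "IHALAAPFRZE".

IHALAAPFRZE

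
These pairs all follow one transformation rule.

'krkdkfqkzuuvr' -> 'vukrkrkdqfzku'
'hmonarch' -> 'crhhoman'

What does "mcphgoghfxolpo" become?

The rule is to move the last 3 characters to the front (rotate right by 3), then swap each adjacent pair of characters (1↔2, 3↔4, ...).
Working it through for "mcphgoghfxolpo": intermediate "lpomcphgoghfxo", final "plmopcghgofhox".

plmopcghgofhox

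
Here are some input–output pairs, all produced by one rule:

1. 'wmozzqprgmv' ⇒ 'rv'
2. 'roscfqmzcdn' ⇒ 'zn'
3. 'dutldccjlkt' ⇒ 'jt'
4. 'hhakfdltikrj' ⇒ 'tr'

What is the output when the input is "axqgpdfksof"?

The rule is to keep one character in every 3, starting at position 2 (positions 2nd, 5th, 8th, ...), then delete the first 2 characters.
Applying that to "axqgpdfksof" gives "kf".

kf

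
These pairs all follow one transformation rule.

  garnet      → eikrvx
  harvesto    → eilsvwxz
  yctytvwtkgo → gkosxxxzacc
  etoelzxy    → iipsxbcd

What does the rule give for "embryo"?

fiqsvc

Each output is the input with this applied: sort the characters into alphabetical order, then shift every letter 4 places forward in the alphabet (wrapping around).
Applying both steps to "embryo": "bemory", then "fiqsvc".
(Check on "yctytvwtkgo": → "cgkotttvwyy" → "gkosxxxzacc" ✓)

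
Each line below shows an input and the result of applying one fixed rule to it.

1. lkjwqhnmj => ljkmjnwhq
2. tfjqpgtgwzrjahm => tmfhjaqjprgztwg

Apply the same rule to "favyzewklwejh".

What's happening: take characters alternately from the front and the back (1st, last, 2nd, 2nd-last, ...).
For "favyzewklwejh" the result is "fhajveywzlekw".

fhajveywzlekw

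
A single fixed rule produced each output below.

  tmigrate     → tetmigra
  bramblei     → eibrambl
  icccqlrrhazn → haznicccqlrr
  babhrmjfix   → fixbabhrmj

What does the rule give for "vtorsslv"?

lvvtorss

The pattern: move the first 2 characters to the end (rotate left by 2), then swap the front and back halves of the string.
Working it through for "vtorsslv": intermediate "orsslvvt", final "lvvtorss".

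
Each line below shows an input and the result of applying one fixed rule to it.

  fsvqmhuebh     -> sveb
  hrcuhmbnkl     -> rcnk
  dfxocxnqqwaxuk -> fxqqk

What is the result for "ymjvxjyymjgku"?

mjymu

In each case the input is transformed by: swap each adjacent pair of characters (1↔2, 3↔4, ...), then keep one character in every 3, starting at position 1 (positions 1st, 4th, 7th, ...).
For "ymjvxjyymjgku" the result is "mjymu".
(Check on "fsvqmhuebh": → "sfqvhmeuhb" → "sveb" ✓)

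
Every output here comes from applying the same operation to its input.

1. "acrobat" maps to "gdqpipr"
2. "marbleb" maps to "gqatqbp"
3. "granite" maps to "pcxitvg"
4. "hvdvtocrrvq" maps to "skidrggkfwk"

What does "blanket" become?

pcztiqa

What's happening: move the first 2 characters to the end (rotate left by 2), then shift every letter 11 places backward in the alphabet (wrapping around).
Working it through for "blanket": intermediate "anketbl", final "pcztiqa".
(Check on "granite": → "anitegr" → "pcxitvg" ✓)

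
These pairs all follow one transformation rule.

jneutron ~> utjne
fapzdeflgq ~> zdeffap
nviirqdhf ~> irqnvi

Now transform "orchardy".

haorc

Each output is the input with this applied: delete the last 3 characters, then move the first 3 characters to the end (rotate left by 3).
Starting from "orchardy": after the first operation, "orcha"; after the second, "haorc".
(Check on "nviirqdhf": → "nviirq" → "irqnvi" ✓)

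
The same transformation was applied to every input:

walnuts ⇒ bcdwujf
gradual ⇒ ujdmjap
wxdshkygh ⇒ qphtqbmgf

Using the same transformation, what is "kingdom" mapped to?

vxmpwrt

What's happening: reverse the string, then shift every letter 9 places forward in the alphabet (wrapping around).
"kingdom" → "modgnik" → "vxmpwrt".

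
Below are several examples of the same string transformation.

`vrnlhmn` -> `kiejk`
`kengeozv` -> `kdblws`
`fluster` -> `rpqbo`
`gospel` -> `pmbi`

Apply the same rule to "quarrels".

Each output is the input with this applied: shift every letter 3 places backward in the alphabet (wrapping around), then delete the first 2 characters.
For "quarrels", step one produces "nrxoobip"; step two turns that into "xoobip".

xoobip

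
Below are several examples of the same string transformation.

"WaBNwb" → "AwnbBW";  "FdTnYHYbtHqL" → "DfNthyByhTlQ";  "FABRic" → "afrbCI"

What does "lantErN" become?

ALTNRen

What's happening: swap each adjacent pair of characters (1↔2, 3↔4, ...), then flip the case of every letter.
For "lantErN", step one produces "altnrEN"; step two turns that into "ALTNRen".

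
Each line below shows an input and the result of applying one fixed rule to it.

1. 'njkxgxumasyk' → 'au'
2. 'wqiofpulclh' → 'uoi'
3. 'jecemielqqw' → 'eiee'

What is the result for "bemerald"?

Looking at the pairs, the operation is to reverse the string, then keep only the vowels.
"bemerald" → "aee".
(Check on "jecemielqqw": → "wqqleimecej" → "eiee" ✓)

aee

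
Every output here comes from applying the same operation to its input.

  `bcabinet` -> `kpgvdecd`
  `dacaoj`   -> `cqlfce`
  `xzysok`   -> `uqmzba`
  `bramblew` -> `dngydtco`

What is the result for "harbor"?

What's happening: swap the front and back halves of the string, then shift every letter 2 places forward in the alphabet (wrapping around).
Starting from "harbor": after the first operation, "borhar"; after the second, "dqtjct".

dqtjct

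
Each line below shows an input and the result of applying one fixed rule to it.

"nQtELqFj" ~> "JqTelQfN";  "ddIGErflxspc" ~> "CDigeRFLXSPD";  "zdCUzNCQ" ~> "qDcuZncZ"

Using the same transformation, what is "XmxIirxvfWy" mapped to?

YMXiIRXVFwx

The rule is to flip the case of every letter, then swap the first and last characters.
Starting from "XmxIirxvfWy": after the first operation, "xMXiIRXVFwY"; after the second, "YMXiIRXVFwx".
(Check on "ddIGErflxspc": → "DDigeRFLXSPC" → "CDigeRFLXSPD" ✓)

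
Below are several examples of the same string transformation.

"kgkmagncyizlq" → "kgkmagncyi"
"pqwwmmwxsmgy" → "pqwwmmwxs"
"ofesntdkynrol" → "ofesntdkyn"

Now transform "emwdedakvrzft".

emwdedakvr

The rule is to delete the last 3 characters.
"emwdedakvrzft" → "emwdedakvr".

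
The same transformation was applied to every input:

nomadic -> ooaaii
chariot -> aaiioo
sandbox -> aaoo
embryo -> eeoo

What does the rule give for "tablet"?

In each case the input is transformed by: double every character, then keep only the vowels.
For "tablet" the result is "aaee".

aaee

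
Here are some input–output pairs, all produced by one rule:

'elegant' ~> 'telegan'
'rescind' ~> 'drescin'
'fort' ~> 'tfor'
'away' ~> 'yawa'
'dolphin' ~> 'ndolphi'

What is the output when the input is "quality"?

The transformation: move the last character to the front.
"quality" → "yqualit".

yqualit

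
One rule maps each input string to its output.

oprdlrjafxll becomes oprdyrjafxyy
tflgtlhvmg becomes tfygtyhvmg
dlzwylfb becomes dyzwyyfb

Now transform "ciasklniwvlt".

The pattern: replace every "l" with "y".
On "ciasklniwvlt" that produces "ciaskyniwvyt".

ciaskyniwvyt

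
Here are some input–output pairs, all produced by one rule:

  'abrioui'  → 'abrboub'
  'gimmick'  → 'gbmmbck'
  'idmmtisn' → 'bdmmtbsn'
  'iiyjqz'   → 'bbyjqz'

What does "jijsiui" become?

The rule is to replace every "i" with "b".
On "jijsiui" that produces "jbjsbub".

jbjsbub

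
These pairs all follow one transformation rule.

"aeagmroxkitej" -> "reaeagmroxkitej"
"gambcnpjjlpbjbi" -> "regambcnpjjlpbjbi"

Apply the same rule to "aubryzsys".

reaubryzsys

The pattern: prepend "re".
So "aubryzsys" becomes "reaubryzsys".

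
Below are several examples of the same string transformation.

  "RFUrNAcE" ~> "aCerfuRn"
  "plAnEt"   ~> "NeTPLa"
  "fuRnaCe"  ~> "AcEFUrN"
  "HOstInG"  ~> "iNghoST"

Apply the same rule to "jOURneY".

NEyJour

Looking at the pairs, the operation is to flip the case of every letter, then move the last 3 characters to the front (rotate right by 3).
Working it through for "jOURneY": intermediate "JourNEy", final "NEyJour".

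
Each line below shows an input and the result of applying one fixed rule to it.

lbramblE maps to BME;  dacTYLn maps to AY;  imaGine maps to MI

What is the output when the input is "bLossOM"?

LS

Rule — keep one character in every 3, starting at position 2 (positions 2nd, 5th, 8th, ...), then convert every letter to uppercase.
Starting from "bLossOM": after the first operation, "Ls"; after the second, "LS".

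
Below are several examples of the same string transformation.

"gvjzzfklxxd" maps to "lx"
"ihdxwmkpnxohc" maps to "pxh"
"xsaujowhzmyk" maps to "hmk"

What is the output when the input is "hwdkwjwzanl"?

Each output is the input with this applied: keep every other character starting from the second (positions 2nd, 4th, 6th, ...), then delete the first 3 characters.
"hwdkwjwzanl" → "wkjzn" → "zn".
(Check on "ihdxwmkpnxohc": → "hxmpxh" → "pxh" ✓)

zn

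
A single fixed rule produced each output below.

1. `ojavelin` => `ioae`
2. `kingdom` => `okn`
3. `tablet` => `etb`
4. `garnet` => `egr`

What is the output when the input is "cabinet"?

ecb

The transformation: move the last 3 characters to the front (rotate right by 3), then keep every other character starting from the second (positions 2nd, 4th, 6th, ...).
Working it through for "cabinet": intermediate "netcabi", final "ecb".
(Check on "garnet": → "netgar" → "egr" ✓)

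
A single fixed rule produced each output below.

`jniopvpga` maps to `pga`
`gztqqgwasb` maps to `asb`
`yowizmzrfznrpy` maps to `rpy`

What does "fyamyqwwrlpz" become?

The transformation: keep only the last 3 characters.
For "fyamyqwwrlpz" the result is "lpz".

lpz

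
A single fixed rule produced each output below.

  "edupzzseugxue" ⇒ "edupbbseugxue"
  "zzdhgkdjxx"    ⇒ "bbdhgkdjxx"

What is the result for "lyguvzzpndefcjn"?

Rule — replace every "z" with "b".
"lyguvzzpndefcjn" → "lyguvbbpndefcjn".

lyguvbbpndefcjn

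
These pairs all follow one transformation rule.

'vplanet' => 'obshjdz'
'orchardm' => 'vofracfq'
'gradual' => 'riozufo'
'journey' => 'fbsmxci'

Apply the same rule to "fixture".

hifstwl

Looking at the pairs, the operation is to shift every letter 12 places backward in the alphabet (wrapping around), then move the first 3 characters to the end (rotate left by 3).
"fixture" → "twlhifs" → "hifstwl".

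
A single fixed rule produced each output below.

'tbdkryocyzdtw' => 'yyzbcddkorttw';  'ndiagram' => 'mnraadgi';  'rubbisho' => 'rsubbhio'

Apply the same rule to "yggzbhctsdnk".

tyzbcdgghkns

The rule is to sort the characters into alphabetical order, then move the last 3 characters to the front (rotate right by 3).
Applying that to "yggzbhctsdnk" gives "tyzbcdgghkns".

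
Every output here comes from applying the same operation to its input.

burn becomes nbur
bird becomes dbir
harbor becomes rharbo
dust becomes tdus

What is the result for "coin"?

ncoi

The pattern: move the last character to the front.
Doing the same to "coin": "ncoi".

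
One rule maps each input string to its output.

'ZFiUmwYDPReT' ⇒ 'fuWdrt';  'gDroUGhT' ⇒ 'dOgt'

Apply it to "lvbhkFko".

The rule is to flip the case of every letter, then keep every other character starting from the second (positions 2nd, 4th, 6th, ...).
Working it through for "lvbhkFko": intermediate "LVBHKfKO", final "VHfO".

VHfO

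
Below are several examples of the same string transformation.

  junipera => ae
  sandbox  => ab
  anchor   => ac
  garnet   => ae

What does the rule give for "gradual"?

aa

Looking at the pairs, the operation is to sort the characters into alphabetical order, then keep only the first 2 characters.
Doing the same to "gradual": "aa".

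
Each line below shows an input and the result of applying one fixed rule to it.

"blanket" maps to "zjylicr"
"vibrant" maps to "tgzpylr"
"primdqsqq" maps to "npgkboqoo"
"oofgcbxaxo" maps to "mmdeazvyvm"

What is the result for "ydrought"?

What's happening: shift every letter 2 places backward in the alphabet (wrapping around).
Doing the same to "ydrought": "wbpmsefr".

wbpmsefr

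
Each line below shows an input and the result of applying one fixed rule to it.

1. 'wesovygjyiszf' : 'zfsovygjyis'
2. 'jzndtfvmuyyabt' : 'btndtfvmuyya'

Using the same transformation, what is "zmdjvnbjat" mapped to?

Each output is the input with this applied: delete the first 2 characters, then move the last 2 characters to the front (rotate right by 2).
"zmdjvnbjat" → "djvnbjat" → "atdjvnbj".

atdjvnbj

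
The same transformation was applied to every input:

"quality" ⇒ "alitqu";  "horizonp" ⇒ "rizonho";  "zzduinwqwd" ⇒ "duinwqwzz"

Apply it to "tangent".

Rule — delete the last character, then move the first 2 characters to the end (rotate left by 2).
Starting from "tangent": after the first operation, "tangen"; after the second, "ngenta".

ngenta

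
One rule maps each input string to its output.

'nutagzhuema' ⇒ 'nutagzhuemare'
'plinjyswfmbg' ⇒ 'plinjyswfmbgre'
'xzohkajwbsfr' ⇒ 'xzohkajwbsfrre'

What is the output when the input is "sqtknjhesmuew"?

Rule — append "re".
So "sqtknjhesmuew" becomes "sqtknjhesmuewre".

sqtknjhesmuewre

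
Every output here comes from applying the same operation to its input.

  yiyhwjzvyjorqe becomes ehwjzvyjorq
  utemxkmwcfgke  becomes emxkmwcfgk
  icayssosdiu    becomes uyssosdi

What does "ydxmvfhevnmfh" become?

In each case the input is transformed by: delete the first 3 characters, then move the last character to the front.
On "ydxmvfhevnmfh": the first step gives "mvfhevnmfh", and the second then gives "hmvfhevnmf".
(Check on "utemxkmwcfgke": → "mxkmwcfgke" → "emxkmwcfgk" ✓)

hmvfhevnmf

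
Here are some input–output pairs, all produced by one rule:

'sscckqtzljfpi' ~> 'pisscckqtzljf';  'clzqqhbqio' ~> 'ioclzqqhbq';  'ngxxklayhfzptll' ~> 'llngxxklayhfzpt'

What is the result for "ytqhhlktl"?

tlytqhhlk

The transformation: move the last 2 characters to the front (rotate right by 2).
On "ytqhhlktl" that produces "tlytqhhlk".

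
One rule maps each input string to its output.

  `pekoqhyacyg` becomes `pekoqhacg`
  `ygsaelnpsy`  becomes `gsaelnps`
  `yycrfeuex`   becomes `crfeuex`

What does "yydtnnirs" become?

dtnnirs

In each case the input is transformed by: remove every "y".
Applying that to "yydtnnirs" gives "dtnnirs".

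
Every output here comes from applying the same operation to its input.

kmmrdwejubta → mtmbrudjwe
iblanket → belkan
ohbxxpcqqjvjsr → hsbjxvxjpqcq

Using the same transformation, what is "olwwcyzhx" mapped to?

lhwzwyc

Each output is the input with this applied: take characters alternately from the front and the back (1st, last, 2nd, 2nd-last, ...), then delete the first 2 characters.
For "olwwcyzhx", step one produces "oxlhwzwyc"; step two turns that into "lhwzwyc".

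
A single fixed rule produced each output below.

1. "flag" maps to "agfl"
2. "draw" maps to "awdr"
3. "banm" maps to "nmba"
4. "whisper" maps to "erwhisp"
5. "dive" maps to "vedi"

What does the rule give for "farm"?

rmfa

The rule is to move the last 2 characters to the front (rotate right by 2).
Applying that to "farm" gives "rmfa".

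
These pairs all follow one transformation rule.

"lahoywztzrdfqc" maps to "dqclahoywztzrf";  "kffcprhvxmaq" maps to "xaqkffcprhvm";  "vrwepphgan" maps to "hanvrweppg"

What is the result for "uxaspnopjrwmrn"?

wrnuxaspnopjrm

The transformation: move the last 3 characters to the front (rotate right by 3), then swap the first and last characters.
On "uxaspnopjrwmrn": the first step gives "mrnuxaspnopjrw", and the second then gives "wrnuxaspnopjrm".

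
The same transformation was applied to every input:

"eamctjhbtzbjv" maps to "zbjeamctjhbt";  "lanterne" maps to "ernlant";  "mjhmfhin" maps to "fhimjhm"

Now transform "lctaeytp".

eytlcta

The pattern: delete the last character, then move the last 3 characters to the front (rotate right by 3).
For "lctaeytp", step one produces "lctaeyt"; step two turns that into "eytlcta".
(Check on "lanterne": → "lantern" → "ernlant" ✓)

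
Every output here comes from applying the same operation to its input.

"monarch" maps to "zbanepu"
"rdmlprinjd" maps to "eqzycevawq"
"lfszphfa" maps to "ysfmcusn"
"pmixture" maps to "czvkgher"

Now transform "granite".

tenavgr

Looking at the pairs, the operation is to shift every letter 13 places forward in the alphabet (wrapping around) — i.e. ROT13.
Applying that to "granite" gives "tenavgr".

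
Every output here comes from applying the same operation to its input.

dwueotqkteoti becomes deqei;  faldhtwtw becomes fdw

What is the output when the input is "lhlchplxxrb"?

lclr

What's happening: keep one character in every 3, starting at position 1 (positions 1st, 4th, 7th, ...).
Applying that to "lhlchplxxrb" gives "lclr".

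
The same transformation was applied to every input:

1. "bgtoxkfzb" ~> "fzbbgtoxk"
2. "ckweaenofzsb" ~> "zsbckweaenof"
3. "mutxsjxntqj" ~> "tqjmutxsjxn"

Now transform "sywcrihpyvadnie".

niesywcrihpyvad

Each output is the input with this applied: move the last 3 characters to the front (rotate right by 3).
So "sywcrihpyvadnie" becomes "niesywcrihpyvad".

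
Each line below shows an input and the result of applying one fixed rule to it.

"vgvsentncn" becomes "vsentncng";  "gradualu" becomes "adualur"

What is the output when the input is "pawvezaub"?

Looking at the pairs, the operation is to delete the first character, then move the first character to the end.
Starting from "pawvezaub": after the first operation, "awvezaub"; after the second, "wvezauba".

wvezauba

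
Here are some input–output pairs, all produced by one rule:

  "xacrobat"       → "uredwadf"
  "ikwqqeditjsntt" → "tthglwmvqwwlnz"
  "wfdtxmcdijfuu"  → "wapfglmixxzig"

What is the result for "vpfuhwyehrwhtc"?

The pattern: shift every letter 3 places forward in the alphabet (wrapping around), then move the first 3 characters to the end (rotate left by 3).
"vpfuhwyehrwhtc" → "xkzbhkuzkwfysi".

xkzbhkuzkwfysi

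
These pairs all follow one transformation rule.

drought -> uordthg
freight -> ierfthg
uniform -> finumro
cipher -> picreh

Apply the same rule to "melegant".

Looking at the pairs, the operation is to move the last 3 characters to the front (rotate right by 3), then reverse the string.
So "melegant" becomes "gelemtna".
(Check on "uniform": → "ormunif" → "finumro" ✓)

gelemtna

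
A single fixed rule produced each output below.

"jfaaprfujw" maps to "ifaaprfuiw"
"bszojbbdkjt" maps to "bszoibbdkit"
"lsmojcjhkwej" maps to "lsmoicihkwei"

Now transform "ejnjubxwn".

What's happening: replace every "j" with "i".
"ejnjubxwn" → "einiubxwn".

einiubxwn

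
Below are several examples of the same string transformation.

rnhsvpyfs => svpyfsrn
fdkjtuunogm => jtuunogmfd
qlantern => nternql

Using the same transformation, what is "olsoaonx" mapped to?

oaonxol

Each output is the input with this applied: move the first 3 characters to the end (rotate left by 3), then delete the last character.
Working it through for "olsoaonx": intermediate "oaonxols", final "oaonxol".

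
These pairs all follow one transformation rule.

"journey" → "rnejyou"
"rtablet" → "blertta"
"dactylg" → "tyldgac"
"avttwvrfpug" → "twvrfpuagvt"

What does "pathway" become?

hwapyat

The transformation: swap the first and last characters, then move the first 3 characters to the end (rotate left by 3).
Applying that to "pathway" gives "hwapyat".
(Check on "journey": → "yournej" → "rnejyou" ✓)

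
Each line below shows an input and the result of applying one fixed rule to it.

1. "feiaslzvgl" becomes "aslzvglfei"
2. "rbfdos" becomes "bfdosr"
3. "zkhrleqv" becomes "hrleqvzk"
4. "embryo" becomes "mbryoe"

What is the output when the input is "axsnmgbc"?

Looking at the pairs, the operation is to move the last 2 characters to the front (rotate right by 2), then swap the front and back halves of the string.
Starting from "axsnmgbc": after the first operation, "bcaxsnmg"; after the second, "snmgbcax".

snmgbcax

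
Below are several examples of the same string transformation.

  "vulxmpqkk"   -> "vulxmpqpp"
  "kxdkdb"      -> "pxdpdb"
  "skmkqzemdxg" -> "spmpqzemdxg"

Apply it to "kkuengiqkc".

ppuengiqpc

Looking at the pairs, the operation is to replace every "k" with "p".
Applying that to "kkuengiqkc" gives "ppuengiqpc".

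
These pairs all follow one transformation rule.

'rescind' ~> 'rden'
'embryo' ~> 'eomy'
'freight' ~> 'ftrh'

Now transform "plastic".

pcli

The rule is to take characters alternately from the front and the back (1st, last, 2nd, 2nd-last, ...), then keep only the first 4 characters.
Applying that to "plastic" gives "pcli".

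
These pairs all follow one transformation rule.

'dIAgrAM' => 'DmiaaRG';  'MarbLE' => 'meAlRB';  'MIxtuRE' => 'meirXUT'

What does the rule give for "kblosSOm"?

KMBoLsOS

In each case the input is transformed by: flip the case of every letter, then take characters alternately from the front and the back (1st, last, 2nd, 2nd-last, ...).
On "kblosSOm" that produces "KMBoLsOS".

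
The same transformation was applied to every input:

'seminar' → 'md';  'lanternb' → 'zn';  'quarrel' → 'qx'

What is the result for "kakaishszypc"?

In each case the input is transformed by: shift every letter 12 places forward in the alphabet (wrapping around), then keep only the last 2 characters.
"kakaishszypc" → "wmwmuetelkbo" → "bo".

bo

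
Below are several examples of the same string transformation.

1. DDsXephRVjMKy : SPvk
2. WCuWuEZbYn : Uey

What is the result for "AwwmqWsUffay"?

Rule — keep one character in every 3, starting at position 3 (positions 3rd, 6th, 9th, ...), then flip the case of every letter.
On "AwwmqWsUffay": the first step gives "wWfy", and the second then gives "WwFY".

WwFY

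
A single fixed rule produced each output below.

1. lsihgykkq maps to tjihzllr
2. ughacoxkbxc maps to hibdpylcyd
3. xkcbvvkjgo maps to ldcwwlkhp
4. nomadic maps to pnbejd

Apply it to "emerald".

Looking at the pairs, the operation is to delete the first character, then shift every letter 1 place forward in the alphabet (wrapping around).
Starting from "emerald": after the first operation, "merald"; after the second, "nfsbme".

nfsbme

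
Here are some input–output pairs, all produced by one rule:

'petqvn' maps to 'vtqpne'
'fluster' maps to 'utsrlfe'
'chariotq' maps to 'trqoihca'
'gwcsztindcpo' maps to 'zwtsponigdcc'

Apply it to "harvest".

The transformation: sort the characters into reverse alphabetical order.
For "harvest" the result is "vtsrhea".

vtsrhea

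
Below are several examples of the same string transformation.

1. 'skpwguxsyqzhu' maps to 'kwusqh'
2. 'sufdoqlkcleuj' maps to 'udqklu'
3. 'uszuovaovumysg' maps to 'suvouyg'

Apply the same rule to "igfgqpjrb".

The rule is to keep every other character starting from the second (positions 2nd, 4th, 6th, ...).
For "igfgqpjrb" the result is "ggpr".

ggpr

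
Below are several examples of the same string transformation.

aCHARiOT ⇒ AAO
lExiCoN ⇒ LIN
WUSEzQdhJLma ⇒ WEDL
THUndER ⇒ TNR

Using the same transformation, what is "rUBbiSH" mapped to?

The transformation: keep one character in every 3, starting at position 1 (positions 1st, 4th, 7th, ...), then convert every letter to uppercase.
Applying both steps to "rUBbiSH": "rbH", then "RBH".

RBH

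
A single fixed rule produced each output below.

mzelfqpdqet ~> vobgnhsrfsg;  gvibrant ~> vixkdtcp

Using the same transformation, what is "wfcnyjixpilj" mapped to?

Each output is the input with this applied: move the last character to the front, then shift every letter 2 places forward in the alphabet (wrapping around).
Starting from "wfcnyjixpilj": after the first operation, "jwfcnyjixpil"; after the second, "lyhepalkzrkn".

lyhepalkzrkn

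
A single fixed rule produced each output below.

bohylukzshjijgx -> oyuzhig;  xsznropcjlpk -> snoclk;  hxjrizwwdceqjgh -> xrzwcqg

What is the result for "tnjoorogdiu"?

Looking at the pairs, the operation is to keep every other character starting from the second (positions 2nd, 4th, 6th, ...).
For "tnjoorogdiu" the result is "norgi".

norgi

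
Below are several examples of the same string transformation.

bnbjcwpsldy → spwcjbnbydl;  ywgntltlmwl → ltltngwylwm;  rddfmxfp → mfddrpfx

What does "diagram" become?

Rule — reverse the string, then move the first 3 characters to the end (rotate left by 3).
Working it through for "diagram": intermediate "margaid", final "gaidmar".

gaidmar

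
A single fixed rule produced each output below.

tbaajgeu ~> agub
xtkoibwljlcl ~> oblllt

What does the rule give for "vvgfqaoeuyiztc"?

In each case the input is transformed by: move the first 3 characters to the end (rotate left by 3), then keep every other character starting from the first (positions 1st, 3rd, 5th, ...).
On "vvgfqaoeuyiztc": the first step gives "fqaoeuyiztcvvg", and the second then gives "faeyzcv".

faeyzcv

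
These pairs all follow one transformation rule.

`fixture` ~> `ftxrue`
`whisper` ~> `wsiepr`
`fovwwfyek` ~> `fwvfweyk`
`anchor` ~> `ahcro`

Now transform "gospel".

The pattern: swap each adjacent pair of characters (1↔2, 3↔4, ...), then delete the first character.
So "gospel" becomes "gpsle".
(Check on "anchor": → "nahcro" → "ahcro" ✓)

gpsle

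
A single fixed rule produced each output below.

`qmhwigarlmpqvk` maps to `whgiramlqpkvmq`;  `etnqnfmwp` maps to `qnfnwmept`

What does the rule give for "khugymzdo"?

Looking at the pairs, the operation is to move the first 2 characters to the end (rotate left by 2), then swap each adjacent pair of characters (1↔2, 3↔4, ...).
On "khugymzdo": the first step gives "ugymzdokh", and the second then gives "gumydzkoh".

gumydzkoh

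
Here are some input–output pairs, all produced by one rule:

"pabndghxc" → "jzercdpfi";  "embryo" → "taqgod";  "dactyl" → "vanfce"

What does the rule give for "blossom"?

Looking at the pairs, the operation is to move the last 3 characters to the front (rotate right by 3), then shift every letter 2 places forward in the alphabet (wrapping around).
For "blossom", step one produces "somblos"; step two turns that into "uqodnqu".

uqodnqu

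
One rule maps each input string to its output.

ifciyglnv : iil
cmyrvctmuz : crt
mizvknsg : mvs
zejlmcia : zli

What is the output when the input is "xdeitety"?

The pattern: delete the last character, then keep one character in every 3, starting at position 1 (positions 1st, 4th, 7th, ...).
Applying both steps to "xdeitety": "xdeitet", then "xit".

xit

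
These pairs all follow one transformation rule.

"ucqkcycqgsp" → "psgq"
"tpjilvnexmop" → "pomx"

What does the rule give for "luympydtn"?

ntdy

Each output is the input with this applied: reverse the string, then keep only the first 4 characters.
For "luympydtn", step one produces "ntdypmyul"; step two turns that into "ntdy".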